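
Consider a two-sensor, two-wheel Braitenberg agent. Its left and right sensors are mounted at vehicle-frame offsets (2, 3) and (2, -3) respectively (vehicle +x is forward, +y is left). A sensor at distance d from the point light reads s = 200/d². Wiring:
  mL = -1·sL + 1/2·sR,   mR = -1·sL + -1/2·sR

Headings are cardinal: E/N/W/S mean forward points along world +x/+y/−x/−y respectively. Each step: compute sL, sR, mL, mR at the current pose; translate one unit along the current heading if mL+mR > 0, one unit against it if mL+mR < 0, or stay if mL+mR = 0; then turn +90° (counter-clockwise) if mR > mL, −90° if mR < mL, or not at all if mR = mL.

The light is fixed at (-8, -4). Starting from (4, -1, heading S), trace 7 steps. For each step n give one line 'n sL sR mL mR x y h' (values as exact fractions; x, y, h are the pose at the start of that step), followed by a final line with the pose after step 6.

0 100/113 100/41 1550/4633 -9750/4633 4 -1 S
1 200/101 200/149 -19700/15049 -39900/15049 4 0 W
2 25/17 50/73 -1400/1241 -2250/1241 5 0 N
3 200/261 8/9 -28/87 -316/261 5 -1 E
4 100/113 100/41 1550/4633 -9750/4633 4 -1 S
5 200/101 200/149 -19700/15049 -39900/15049 4 0 W
6 25/17 50/73 -1400/1241 -2250/1241 5 0 N
final 5 -1 E

n=0: pose=(4,-1,S); sL=100/113, sR=100/41; mL=1550/4633, mR=-9750/4633; mL+mR=-200/113 → advance -1; mR−mL=-100/41 → turn -1·90°
n=1: pose=(4,0,W); sL=200/101, sR=200/149; mL=-19700/15049, mR=-39900/15049; mL+mR=-400/101 → advance -1; mR−mL=-200/149 → turn -1·90°
n=2: pose=(5,0,N); sL=25/17, sR=50/73; mL=-1400/1241, mR=-2250/1241; mL+mR=-50/17 → advance -1; mR−mL=-50/73 → turn -1·90°
n=3: pose=(5,-1,E); sL=200/261, sR=8/9; mL=-28/87, mR=-316/261; mL+mR=-400/261 → advance -1; mR−mL=-8/9 → turn -1·90°
n=4: pose=(4,-1,S); sL=100/113, sR=100/41; mL=1550/4633, mR=-9750/4633; mL+mR=-200/113 → advance -1; mR−mL=-100/41 → turn -1·90°
n=5: pose=(4,0,W); sL=200/101, sR=200/149; mL=-19700/15049, mR=-39900/15049; mL+mR=-400/101 → advance -1; mR−mL=-200/149 → turn -1·90°
n=6: pose=(5,0,N); sL=25/17, sR=50/73; mL=-1400/1241, mR=-2250/1241; mL+mR=-50/17 → advance -1; mR−mL=-50/73 → turn -1·90°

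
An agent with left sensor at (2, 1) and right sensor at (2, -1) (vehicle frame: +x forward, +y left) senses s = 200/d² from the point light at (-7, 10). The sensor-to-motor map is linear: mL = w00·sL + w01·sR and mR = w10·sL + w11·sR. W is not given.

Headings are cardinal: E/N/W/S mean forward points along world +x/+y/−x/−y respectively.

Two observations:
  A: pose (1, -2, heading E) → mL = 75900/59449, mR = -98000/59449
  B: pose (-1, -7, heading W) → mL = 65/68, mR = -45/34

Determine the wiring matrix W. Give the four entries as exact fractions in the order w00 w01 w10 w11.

1 1/2 -1 -1

obs A: pose=(1,-2,E) → sL=200/221, sR=200/269, mL=75900/59449, mR=-98000/59449
obs B: pose=(-1,-7,W) → sL=10/17, sR=25/34, mL=65/68, mR=-45/34
sensor matrix S = [[200/221, 200/269], [10/17, 25/34]]; det S = 230500/1010633
solve [mL_A; mL_B] = S·[w00; w01] and [mR_A; mR_B] = S·[w10; w11]:
  w00 = 1, w01 = 1/2, w10 = -1, w11 = -1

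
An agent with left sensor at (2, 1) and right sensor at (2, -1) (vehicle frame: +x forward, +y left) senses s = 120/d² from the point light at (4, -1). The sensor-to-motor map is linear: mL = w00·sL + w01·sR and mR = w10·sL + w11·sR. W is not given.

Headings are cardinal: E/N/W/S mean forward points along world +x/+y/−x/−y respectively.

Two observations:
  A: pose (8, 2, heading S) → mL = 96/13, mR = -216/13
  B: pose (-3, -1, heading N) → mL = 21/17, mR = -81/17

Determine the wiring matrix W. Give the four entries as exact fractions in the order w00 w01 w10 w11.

-1 1 -1 -1

obs A: pose=(8,2,S) → sL=60/13, sR=12, mL=96/13, mR=-216/13
obs B: pose=(-3,-1,N) → sL=30/17, sR=3, mL=21/17, mR=-81/17
sensor matrix S = [[60/13, 12], [30/17, 3]]; det S = -1620/221
solve [mL_A; mL_B] = S·[w00; w01] and [mR_A; mR_B] = S·[w10; w11]:
  w00 = -1, w01 = 1, w10 = -1, w11 = -1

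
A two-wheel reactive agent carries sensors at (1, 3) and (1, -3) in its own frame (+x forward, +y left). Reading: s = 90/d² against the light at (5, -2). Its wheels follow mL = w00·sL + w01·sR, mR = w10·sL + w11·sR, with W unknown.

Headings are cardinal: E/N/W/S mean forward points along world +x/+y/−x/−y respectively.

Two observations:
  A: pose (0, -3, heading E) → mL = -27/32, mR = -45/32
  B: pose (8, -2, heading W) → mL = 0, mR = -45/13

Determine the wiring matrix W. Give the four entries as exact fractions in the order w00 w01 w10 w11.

obs A: pose=(0,-3,E) → sL=9/2, sR=45/16, mL=-27/32, mR=-45/32
obs B: pose=(8,-2,W) → sL=90/13, sR=90/13, mL=0, mR=-45/13
sensor matrix S = [[9/2, 45/16], [90/13, 90/13]]; det S = 1215/104
solve [mL_A; mL_B] = S·[w00; w01] and [mR_A; mR_B] = S·[w10; w11]:
  w00 = -1/2, w01 = 1/2, w10 = 0, w11 = -1/2

-1/2 1/2 0 -1/2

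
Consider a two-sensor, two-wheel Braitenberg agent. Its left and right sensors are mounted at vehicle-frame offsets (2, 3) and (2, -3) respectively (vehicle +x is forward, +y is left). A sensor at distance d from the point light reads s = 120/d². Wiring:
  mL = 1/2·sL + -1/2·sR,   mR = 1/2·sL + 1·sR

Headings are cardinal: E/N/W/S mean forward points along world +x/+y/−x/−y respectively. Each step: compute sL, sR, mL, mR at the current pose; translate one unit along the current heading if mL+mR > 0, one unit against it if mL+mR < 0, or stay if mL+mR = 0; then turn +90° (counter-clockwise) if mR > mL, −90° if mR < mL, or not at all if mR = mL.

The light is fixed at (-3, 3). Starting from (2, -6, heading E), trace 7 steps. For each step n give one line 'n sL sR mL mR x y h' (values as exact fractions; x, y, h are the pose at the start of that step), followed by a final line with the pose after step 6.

n=0: pose=(2,-6,E); sL=24/17, sR=120/193; mL=1296/3281, mR=4356/3281; mL+mR=5652/3281 → advance +1; mR−mL=180/193 → turn +1·90°
n=1: pose=(3,-6,N); sL=60/29, sR=12/13; mL=216/377, mR=738/377; mL+mR=954/377 → advance +1; mR−mL=18/13 → turn +1·90°
n=2: pose=(3,-5,W); sL=120/137, sR=120/41; mL=-5760/5617, mR=18900/5617; mL+mR=13140/5617 → advance +1; mR−mL=180/41 → turn +1·90°
n=3: pose=(2,-5,S); sL=30/41, sR=15/13; mL=-225/1066, mR=810/533; mL+mR=1395/1066 → advance +1; mR−mL=45/26 → turn +1·90°
n=4: pose=(2,-6,E); sL=24/17, sR=120/193; mL=1296/3281, mR=4356/3281; mL+mR=5652/3281 → advance +1; mR−mL=180/193 → turn +1·90°
n=5: pose=(3,-6,N); sL=60/29, sR=12/13; mL=216/377, mR=738/377; mL+mR=954/377 → advance +1; mR−mL=18/13 → turn +1·90°
n=6: pose=(3,-5,W); sL=120/137, sR=120/41; mL=-5760/5617, mR=18900/5617; mL+mR=13140/5617 → advance +1; mR−mL=180/41 → turn +1·90°

0 24/17 120/193 1296/3281 4356/3281 2 -6 E
1 60/29 12/13 216/377 738/377 3 -6 N
2 120/137 120/41 -5760/5617 18900/5617 3 -5 W
3 30/41 15/13 -225/1066 810/533 2 -5 S
4 24/17 120/193 1296/3281 4356/3281 2 -6 E
5 60/29 12/13 216/377 738/377 3 -6 N
6 120/137 120/41 -5760/5617 18900/5617 3 -5 W
final 2 -5 S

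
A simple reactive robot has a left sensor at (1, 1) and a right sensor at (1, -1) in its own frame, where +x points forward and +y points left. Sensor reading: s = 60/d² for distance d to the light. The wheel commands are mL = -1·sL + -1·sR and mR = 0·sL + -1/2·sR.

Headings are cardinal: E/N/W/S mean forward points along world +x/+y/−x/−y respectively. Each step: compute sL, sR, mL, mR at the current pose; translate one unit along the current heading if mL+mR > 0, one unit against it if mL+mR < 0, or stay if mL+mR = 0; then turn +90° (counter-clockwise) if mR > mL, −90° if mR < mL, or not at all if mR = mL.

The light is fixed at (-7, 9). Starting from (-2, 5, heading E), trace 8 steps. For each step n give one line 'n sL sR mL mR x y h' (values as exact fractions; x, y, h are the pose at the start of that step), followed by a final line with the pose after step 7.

0 4/3 60/61 -424/183 -30/61 -2 5 E
1 10/3 30/17 -260/51 -15/17 -3 5 N
2 4/3 12/5 -56/15 -6/5 -3 4 W
3 5/6 15/13 -155/78 -15/26 -2 4 S
4 4/3 60/61 -424/183 -30/61 -2 5 E
5 10/3 30/17 -260/51 -15/17 -3 5 N
6 4/3 12/5 -56/15 -6/5 -3 4 W
7 5/6 15/13 -155/78 -15/26 -2 4 S
final -2 5 E

n=0: pose=(-2,5,E); sL=4/3, sR=60/61; mL=-424/183, mR=-30/61; mL+mR=-514/183 → advance -1; mR−mL=334/183 → turn +1·90°
n=1: pose=(-3,5,N); sL=10/3, sR=30/17; mL=-260/51, mR=-15/17; mL+mR=-305/51 → advance -1; mR−mL=215/51 → turn +1·90°
n=2: pose=(-3,4,W); sL=4/3, sR=12/5; mL=-56/15, mR=-6/5; mL+mR=-74/15 → advance -1; mR−mL=38/15 → turn +1·90°
n=3: pose=(-2,4,S); sL=5/6, sR=15/13; mL=-155/78, mR=-15/26; mL+mR=-100/39 → advance -1; mR−mL=55/39 → turn +1·90°
n=4: pose=(-2,5,E); sL=4/3, sR=60/61; mL=-424/183, mR=-30/61; mL+mR=-514/183 → advance -1; mR−mL=334/183 → turn +1·90°
n=5: pose=(-3,5,N); sL=10/3, sR=30/17; mL=-260/51, mR=-15/17; mL+mR=-305/51 → advance -1; mR−mL=215/51 → turn +1·90°
n=6: pose=(-3,4,W); sL=4/3, sR=12/5; mL=-56/15, mR=-6/5; mL+mR=-74/15 → advance -1; mR−mL=38/15 → turn +1·90°
n=7: pose=(-2,4,S); sL=5/6, sR=15/13; mL=-155/78, mR=-15/26; mL+mR=-100/39 → advance -1; mR−mL=55/39 → turn +1·90°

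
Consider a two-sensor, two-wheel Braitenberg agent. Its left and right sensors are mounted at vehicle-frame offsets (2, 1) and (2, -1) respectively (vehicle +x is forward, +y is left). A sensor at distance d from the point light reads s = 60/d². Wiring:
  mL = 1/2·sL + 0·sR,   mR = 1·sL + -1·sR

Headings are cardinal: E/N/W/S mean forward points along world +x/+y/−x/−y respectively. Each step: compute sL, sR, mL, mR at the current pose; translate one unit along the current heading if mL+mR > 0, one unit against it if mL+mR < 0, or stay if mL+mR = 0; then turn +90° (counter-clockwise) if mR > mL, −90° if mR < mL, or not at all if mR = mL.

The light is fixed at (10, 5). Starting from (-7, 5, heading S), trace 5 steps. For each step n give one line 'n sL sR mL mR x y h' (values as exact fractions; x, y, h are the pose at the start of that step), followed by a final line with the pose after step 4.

0 3/13 15/82 3/26 51/1066 -7 5 S
1 12/73 60/361 6/73 -48/26353 -7 4 W
2 30/181 6/29 15/181 -216/5249 -8 4 N
3 60/257 60/257 30/257 0 -8 5 E
4 3/13 15/82 3/26 51/1066 -7 5 S
final -7 4 W

n=0: pose=(-7,5,S); sL=3/13, sR=15/82; mL=3/26, mR=51/1066; mL+mR=87/533 → advance +1; mR−mL=-36/533 → turn -1·90°
n=1: pose=(-7,4,W); sL=12/73, sR=60/361; mL=6/73, mR=-48/26353; mL+mR=2118/26353 → advance +1; mR−mL=-2214/26353 → turn -1·90°
n=2: pose=(-8,4,N); sL=30/181, sR=6/29; mL=15/181, mR=-216/5249; mL+mR=219/5249 → advance +1; mR−mL=-651/5249 → turn -1·90°
n=3: pose=(-8,5,E); sL=60/257, sR=60/257; mL=30/257, mR=0; mL+mR=30/257 → advance +1; mR−mL=-30/257 → turn -1·90°
n=4: pose=(-7,5,S); sL=3/13, sR=15/82; mL=3/26, mR=51/1066; mL+mR=87/533 → advance +1; mR−mL=-36/533 → turn -1·90°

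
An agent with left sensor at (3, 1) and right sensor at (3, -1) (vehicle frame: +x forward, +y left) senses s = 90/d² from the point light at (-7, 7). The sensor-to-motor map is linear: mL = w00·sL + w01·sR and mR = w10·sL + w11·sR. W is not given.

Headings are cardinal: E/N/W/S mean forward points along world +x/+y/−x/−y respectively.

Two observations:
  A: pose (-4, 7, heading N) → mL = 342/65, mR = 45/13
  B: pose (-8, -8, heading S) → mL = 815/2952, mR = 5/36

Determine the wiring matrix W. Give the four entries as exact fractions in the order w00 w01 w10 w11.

obs A: pose=(-4,7,N) → sL=90/13, sR=18/5, mL=342/65, mR=45/13
obs B: pose=(-8,-8,S) → sL=5/18, sR=45/164, mL=815/2952, mR=5/36
sensor matrix S = [[90/13, 18/5], [5/18, 45/164]]; det S = 959/1066
solve [mL_A; mL_B] = S·[w00; w01] and [mR_A; mR_B] = S·[w10; w11]:
  w00 = 1/2, w01 = 1/2, w10 = 1/2, w11 = 0

1/2 1/2 1/2 0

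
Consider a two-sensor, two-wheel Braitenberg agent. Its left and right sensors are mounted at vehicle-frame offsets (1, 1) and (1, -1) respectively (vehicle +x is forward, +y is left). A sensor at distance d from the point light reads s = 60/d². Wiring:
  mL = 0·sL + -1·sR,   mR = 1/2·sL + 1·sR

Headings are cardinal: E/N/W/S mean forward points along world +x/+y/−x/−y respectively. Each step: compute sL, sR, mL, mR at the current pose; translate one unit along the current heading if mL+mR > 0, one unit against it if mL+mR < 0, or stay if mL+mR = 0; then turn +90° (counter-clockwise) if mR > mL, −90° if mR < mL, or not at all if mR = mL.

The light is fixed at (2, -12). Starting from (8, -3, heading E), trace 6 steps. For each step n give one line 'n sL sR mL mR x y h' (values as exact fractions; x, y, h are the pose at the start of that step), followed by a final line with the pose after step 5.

0 60/149 60/113 -60/113 12330/16837 8 -3 E
1 15/34 15/41 -15/41 1635/2788 9 -3 N
2 20/39 60/157 -60/157 3910/6123 9 -2 W
3 6/13 30/53 -30/53 549/689 8 -2 S
4 60/149 60/113 -60/113 12330/16837 8 -3 E
5 15/34 15/41 -15/41 1635/2788 9 -3 N
final 9 -2 W

n=0: pose=(8,-3,E); sL=60/149, sR=60/113; mL=-60/113, mR=12330/16837; mL+mR=30/149 → advance +1; mR−mL=21270/16837 → turn +1·90°
n=1: pose=(9,-3,N); sL=15/34, sR=15/41; mL=-15/41, mR=1635/2788; mL+mR=15/68 → advance +1; mR−mL=2655/2788 → turn +1·90°
n=2: pose=(9,-2,W); sL=20/39, sR=60/157; mL=-60/157, mR=3910/6123; mL+mR=10/39 → advance +1; mR−mL=6250/6123 → turn +1·90°
n=3: pose=(8,-2,S); sL=6/13, sR=30/53; mL=-30/53, mR=549/689; mL+mR=3/13 → advance +1; mR−mL=939/689 → turn +1·90°
n=4: pose=(8,-3,E); sL=60/149, sR=60/113; mL=-60/113, mR=12330/16837; mL+mR=30/149 → advance +1; mR−mL=21270/16837 → turn +1·90°
n=5: pose=(9,-3,N); sL=15/34, sR=15/41; mL=-15/41, mR=1635/2788; mL+mR=15/68 → advance +1; mR−mL=2655/2788 → turn +1·90°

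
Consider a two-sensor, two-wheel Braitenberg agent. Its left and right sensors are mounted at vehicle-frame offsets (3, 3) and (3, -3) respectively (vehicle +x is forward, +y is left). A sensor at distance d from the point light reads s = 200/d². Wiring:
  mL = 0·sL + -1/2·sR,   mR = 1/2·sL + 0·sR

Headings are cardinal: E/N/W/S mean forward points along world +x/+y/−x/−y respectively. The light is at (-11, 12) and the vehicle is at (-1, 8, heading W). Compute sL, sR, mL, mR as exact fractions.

left sensor world pos  = (-4, 5); dL² = 98
right sensor world pos = (-4, 11); dR² = 50
sL = 200/98 = 100/49
sR = 200/50 = 4
mL = 0·sL + -1/2·sR = -2
mR = 1/2·sL + 0·sR = 50/49

100/49 4 -2 50/49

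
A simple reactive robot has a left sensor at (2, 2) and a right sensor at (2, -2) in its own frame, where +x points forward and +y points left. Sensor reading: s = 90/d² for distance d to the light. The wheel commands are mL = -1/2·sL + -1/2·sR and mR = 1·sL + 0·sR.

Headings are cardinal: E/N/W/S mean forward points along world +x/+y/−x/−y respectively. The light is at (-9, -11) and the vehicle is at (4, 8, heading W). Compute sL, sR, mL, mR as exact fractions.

9/41 45/281 -2187/11521 9/41

left sensor world pos  = (2, 6); dL² = 410
right sensor world pos = (2, 10); dR² = 562
sL = 90/410 = 9/41
sR = 90/562 = 45/281
mL = -1/2·sL + -1/2·sR = -2187/11521
mR = 1·sL + 0·sR = 9/41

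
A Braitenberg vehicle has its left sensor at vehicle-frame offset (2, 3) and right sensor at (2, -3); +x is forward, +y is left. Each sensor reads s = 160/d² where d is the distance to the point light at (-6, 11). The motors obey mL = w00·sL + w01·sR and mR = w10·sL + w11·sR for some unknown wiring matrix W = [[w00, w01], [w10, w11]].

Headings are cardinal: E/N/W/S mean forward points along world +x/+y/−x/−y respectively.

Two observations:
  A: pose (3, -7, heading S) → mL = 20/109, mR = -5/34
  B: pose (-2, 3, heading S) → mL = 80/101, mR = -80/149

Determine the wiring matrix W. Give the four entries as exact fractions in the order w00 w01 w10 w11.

0 1/2 -1/2 0

obs A: pose=(3,-7,S) → sL=5/17, sR=40/109, mL=20/109, mR=-5/34
obs B: pose=(-2,3,S) → sL=160/149, sR=160/101, mL=80/101, mR=-80/149
sensor matrix S = [[5/17, 40/109], [160/149, 160/101]]; det S = 2004000/27885797
solve [mL_A; mL_B] = S·[w00; w01] and [mR_A; mR_B] = S·[w10; w11]:
  w00 = 0, w01 = 1/2, w10 = -1/2, w11 = 0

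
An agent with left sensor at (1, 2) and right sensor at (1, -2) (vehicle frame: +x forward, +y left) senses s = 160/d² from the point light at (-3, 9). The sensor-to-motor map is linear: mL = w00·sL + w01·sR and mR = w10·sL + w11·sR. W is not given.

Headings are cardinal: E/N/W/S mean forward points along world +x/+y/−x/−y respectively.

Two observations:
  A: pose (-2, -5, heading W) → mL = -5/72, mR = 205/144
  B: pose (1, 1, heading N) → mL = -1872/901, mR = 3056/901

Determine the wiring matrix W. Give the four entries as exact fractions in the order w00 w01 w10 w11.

obs A: pose=(-2,-5,W) → sL=5/8, sR=10/9, mL=-5/72, mR=205/144
obs B: pose=(1,1,N) → sL=160/53, sR=32/17, mL=-1872/901, mR=3056/901
sensor matrix S = [[5/8, 10/9], [160/53, 32/17]]; det S = -17660/8109
solve [mL_A; mL_B] = S·[w00; w01] and [mR_A; mR_B] = S·[w10; w11]:
  w00 = -1, w01 = 1/2, w10 = 1/2, w11 = 1

-1 1/2 1/2 1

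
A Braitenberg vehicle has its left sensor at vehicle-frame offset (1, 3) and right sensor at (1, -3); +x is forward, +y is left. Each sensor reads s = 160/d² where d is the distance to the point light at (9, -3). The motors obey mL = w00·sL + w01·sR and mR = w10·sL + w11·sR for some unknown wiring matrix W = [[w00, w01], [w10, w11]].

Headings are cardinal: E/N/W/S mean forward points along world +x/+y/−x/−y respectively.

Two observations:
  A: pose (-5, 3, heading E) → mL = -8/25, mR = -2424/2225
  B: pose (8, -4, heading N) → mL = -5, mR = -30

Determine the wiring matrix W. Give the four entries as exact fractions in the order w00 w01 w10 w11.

obs A: pose=(-5,3,E) → sL=16/25, sR=80/89, mL=-8/25, mR=-2424/2225
obs B: pose=(8,-4,N) → sL=10, sR=40, mL=-5, mR=-30
sensor matrix S = [[16/25, 80/89], [10, 40]]; det S = 7392/445
solve [mL_A; mL_B] = S·[w00; w01] and [mR_A; mR_B] = S·[w10; w11]:
  w00 = -1/2, w01 = 0, w10 = -1, w11 = -1/2

-1/2 0 -1 -1/2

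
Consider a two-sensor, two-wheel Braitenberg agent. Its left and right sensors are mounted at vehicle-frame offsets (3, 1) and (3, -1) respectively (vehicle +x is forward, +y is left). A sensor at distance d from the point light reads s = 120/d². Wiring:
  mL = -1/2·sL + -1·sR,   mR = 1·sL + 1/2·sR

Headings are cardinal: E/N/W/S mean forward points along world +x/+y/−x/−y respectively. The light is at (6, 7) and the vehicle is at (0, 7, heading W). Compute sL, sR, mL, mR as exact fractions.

left sensor world pos  = (-3, 6); dL² = 82
right sensor world pos = (-3, 8); dR² = 82
sL = 120/82 = 60/41
sR = 120/82 = 60/41
mL = -1/2·sL + -1·sR = -90/41
mR = 1·sL + 1/2·sR = 90/41

60/41 60/41 -90/41 90/41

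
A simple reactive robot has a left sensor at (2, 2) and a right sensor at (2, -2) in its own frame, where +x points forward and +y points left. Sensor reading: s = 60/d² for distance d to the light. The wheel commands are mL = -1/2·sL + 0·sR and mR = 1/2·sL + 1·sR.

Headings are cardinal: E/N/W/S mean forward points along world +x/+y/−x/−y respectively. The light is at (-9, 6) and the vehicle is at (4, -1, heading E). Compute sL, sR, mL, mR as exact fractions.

left sensor world pos  = (6, 1); dL² = 250
right sensor world pos = (6, -3); dR² = 306
sL = 60/250 = 6/25
sR = 60/306 = 10/51
mL = -1/2·sL + 0·sR = -3/25
mR = 1/2·sL + 1·sR = 403/1275

6/25 10/51 -3/25 403/1275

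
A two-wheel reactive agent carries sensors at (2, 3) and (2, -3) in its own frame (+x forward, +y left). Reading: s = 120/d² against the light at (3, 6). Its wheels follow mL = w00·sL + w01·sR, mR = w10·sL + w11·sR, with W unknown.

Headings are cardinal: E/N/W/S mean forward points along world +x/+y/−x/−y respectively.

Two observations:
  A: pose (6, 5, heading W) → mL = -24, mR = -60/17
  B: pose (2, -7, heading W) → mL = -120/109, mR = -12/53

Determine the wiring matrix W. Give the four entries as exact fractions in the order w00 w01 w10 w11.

0 -1 -1/2 0

obs A: pose=(6,5,W) → sL=120/17, sR=24, mL=-24, mR=-60/17
obs B: pose=(2,-7,W) → sL=24/53, sR=120/109, mL=-120/109, mR=-12/53
sensor matrix S = [[120/17, 24], [24/53, 120/109]]; det S = -304128/98209
solve [mL_A; mL_B] = S·[w00; w01] and [mR_A; mR_B] = S·[w10; w11]:
  w00 = 0, w01 = -1, w10 = -1/2, w11 = 0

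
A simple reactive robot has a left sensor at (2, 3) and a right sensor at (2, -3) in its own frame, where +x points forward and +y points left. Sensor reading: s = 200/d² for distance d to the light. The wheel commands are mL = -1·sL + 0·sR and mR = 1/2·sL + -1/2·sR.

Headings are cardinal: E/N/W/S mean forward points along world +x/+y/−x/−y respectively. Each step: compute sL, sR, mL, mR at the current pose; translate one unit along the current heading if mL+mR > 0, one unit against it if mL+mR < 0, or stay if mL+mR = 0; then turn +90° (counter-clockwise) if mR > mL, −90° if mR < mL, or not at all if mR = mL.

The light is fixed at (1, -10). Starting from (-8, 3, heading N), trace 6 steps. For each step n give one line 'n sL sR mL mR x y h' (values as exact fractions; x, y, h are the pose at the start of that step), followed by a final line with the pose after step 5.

0 200/369 200/261 -200/369 -400/3567 -8 3 N
1 100/101 100/173 -100/101 3600/17473 -8 2 W
2 8/5 200/221 -8/5 384/1105 -7 2 S
3 50/73 25/17 -50/73 -975/2482 -7 3 E
4 200/369 200/261 -200/369 -400/3567 -8 3 N
5 100/101 100/173 -100/101 3600/17473 -8 2 W
final -7 2 S

n=0: pose=(-8,3,N); sL=200/369, sR=200/261; mL=-200/369, mR=-400/3567; mL+mR=-7000/10701 → advance -1; mR−mL=4600/10701 → turn +1·90°
n=1: pose=(-8,2,W); sL=100/101, sR=100/173; mL=-100/101, mR=3600/17473; mL+mR=-13700/17473 → advance -1; mR−mL=20900/17473 → turn +1·90°
n=2: pose=(-7,2,S); sL=8/5, sR=200/221; mL=-8/5, mR=384/1105; mL+mR=-1384/1105 → advance -1; mR−mL=2152/1105 → turn +1·90°
n=3: pose=(-7,3,E); sL=50/73, sR=25/17; mL=-50/73, mR=-975/2482; mL+mR=-2675/2482 → advance -1; mR−mL=725/2482 → turn +1·90°
n=4: pose=(-8,3,N); sL=200/369, sR=200/261; mL=-200/369, mR=-400/3567; mL+mR=-7000/10701 → advance -1; mR−mL=4600/10701 → turn +1·90°
n=5: pose=(-8,2,W); sL=100/101, sR=100/173; mL=-100/101, mR=3600/17473; mL+mR=-13700/17473 → advance -1; mR−mL=20900/17473 → turn +1·90°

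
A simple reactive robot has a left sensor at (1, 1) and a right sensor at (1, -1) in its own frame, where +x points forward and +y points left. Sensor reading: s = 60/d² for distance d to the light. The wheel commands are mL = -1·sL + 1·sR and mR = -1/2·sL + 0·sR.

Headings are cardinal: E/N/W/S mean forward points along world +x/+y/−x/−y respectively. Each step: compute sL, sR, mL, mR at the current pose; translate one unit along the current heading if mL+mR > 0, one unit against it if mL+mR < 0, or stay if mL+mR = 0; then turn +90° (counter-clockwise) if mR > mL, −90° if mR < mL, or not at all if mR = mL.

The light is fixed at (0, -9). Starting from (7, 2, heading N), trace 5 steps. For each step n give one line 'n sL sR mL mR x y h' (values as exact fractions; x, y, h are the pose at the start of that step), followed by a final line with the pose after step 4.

0 1/3 15/52 -7/156 -1/6 7 2 N
1 12/37 12/29 96/1073 -6/37 7 1 E
2 6/13 30/53 72/689 -3/13 6 1 S
3 12/25 60/169 -528/4225 -6/25 6 2 W
4 1/3 15/52 -7/156 -1/6 7 2 N
final 7 1 E

n=0: pose=(7,2,N); sL=1/3, sR=15/52; mL=-7/156, mR=-1/6; mL+mR=-11/52 → advance -1; mR−mL=-19/156 → turn -1·90°
n=1: pose=(7,1,E); sL=12/37, sR=12/29; mL=96/1073, mR=-6/37; mL+mR=-78/1073 → advance -1; mR−mL=-270/1073 → turn -1·90°
n=2: pose=(6,1,S); sL=6/13, sR=30/53; mL=72/689, mR=-3/13; mL+mR=-87/689 → advance -1; mR−mL=-231/689 → turn -1·90°
n=3: pose=(6,2,W); sL=12/25, sR=60/169; mL=-528/4225, mR=-6/25; mL+mR=-1542/4225 → advance -1; mR−mL=-486/4225 → turn -1·90°
n=4: pose=(7,2,N); sL=1/3, sR=15/52; mL=-7/156, mR=-1/6; mL+mR=-11/52 → advance -1; mR−mL=-19/156 → turn -1·90°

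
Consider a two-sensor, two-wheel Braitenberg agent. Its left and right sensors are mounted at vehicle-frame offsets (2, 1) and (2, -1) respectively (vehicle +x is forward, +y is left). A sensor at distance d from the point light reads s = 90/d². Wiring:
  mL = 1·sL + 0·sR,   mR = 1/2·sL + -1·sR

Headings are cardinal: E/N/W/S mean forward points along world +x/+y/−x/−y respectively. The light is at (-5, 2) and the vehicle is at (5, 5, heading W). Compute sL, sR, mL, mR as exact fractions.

left sensor world pos  = (3, 4); dL² = 68
right sensor world pos = (3, 6); dR² = 80
sL = 90/68 = 45/34
sR = 90/80 = 9/8
mL = 1·sL + 0·sR = 45/34
mR = 1/2·sL + -1·sR = -63/136

45/34 9/8 45/34 -63/136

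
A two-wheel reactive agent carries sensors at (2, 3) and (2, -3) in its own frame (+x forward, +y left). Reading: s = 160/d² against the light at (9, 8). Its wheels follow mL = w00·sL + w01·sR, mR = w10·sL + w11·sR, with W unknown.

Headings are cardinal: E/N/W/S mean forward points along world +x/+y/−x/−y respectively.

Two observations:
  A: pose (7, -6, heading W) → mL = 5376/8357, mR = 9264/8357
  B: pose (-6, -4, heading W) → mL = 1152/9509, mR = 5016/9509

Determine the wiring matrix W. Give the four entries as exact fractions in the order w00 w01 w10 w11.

-1 1 1 1/2

obs A: pose=(7,-6,W) → sL=32/61, sR=160/137, mL=5376/8357, mR=9264/8357
obs B: pose=(-6,-4,W) → sL=80/257, sR=16/37, mL=1152/9509, mR=5016/9509
sensor matrix S = [[32/61, 160/137], [80/257, 16/37]]; det S = -10862592/79466713
solve [mL_A; mL_B] = S·[w00; w01] and [mR_A; mR_B] = S·[w10; w11]:
  w00 = -1, w01 = 1, w10 = 1, w11 = 1/2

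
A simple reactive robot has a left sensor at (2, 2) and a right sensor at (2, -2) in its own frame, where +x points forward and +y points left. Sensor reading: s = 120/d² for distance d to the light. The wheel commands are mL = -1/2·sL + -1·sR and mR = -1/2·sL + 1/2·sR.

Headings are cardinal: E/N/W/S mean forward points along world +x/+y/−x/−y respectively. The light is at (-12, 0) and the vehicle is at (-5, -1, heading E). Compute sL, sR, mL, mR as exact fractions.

60/41 4/3 -254/123 -8/123

left sensor world pos  = (-3, 1); dL² = 82
right sensor world pos = (-3, -3); dR² = 90
sL = 120/82 = 60/41
sR = 120/90 = 4/3
mL = -1/2·sL + -1·sR = -254/123
mR = -1/2·sL + 1/2·sR = -8/123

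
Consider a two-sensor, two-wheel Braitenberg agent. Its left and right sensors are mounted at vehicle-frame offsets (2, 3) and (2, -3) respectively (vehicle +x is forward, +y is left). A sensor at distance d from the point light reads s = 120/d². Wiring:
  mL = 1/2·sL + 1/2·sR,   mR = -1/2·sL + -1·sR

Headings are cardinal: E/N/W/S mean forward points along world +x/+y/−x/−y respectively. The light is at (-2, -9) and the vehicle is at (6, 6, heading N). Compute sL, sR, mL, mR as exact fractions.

60/157 12/41 2172/6437 -3114/6437

left sensor world pos  = (3, 8); dL² = 314
right sensor world pos = (9, 8); dR² = 410
sL = 120/314 = 60/157
sR = 120/410 = 12/41
mL = 1/2·sL + 1/2·sR = 2172/6437
mR = -1/2·sL + -1·sR = -3114/6437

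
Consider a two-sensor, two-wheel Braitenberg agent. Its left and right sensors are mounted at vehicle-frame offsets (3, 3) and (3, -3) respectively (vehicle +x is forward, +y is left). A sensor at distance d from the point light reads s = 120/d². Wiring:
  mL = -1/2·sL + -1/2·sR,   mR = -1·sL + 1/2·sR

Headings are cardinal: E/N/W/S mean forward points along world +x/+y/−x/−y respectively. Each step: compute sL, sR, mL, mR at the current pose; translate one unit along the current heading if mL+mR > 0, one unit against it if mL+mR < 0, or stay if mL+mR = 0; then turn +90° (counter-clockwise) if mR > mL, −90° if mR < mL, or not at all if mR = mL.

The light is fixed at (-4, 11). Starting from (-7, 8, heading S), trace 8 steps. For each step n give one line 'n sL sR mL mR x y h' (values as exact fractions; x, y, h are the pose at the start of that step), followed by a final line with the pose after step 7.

0 10/3 5/3 -5/2 -5/2 -7 8 S
1 24/5 120/61 -1032/305 -1164/305 -7 9 S
2 30/13 3 -69/26 -21/26 -7 10 W
3 120/17 120/41 -3480/697 -3900/697 -6 10 S
4 60/17 60/17 -60/17 -30/17 -6 11 W
5 120/13 24/5 -456/65 -444/65 -5 11 S
6 6 15 -21/2 3/2 -5 12 E
7 120/41 120/17 -3480/697 420/697 -6 12 N
final -6 11 W

n=0: pose=(-7,8,S); sL=10/3, sR=5/3; mL=-5/2, mR=-5/2; mL+mR=-5 → advance -1; mR−mL=0 → turn +0·90°
n=1: pose=(-7,9,S); sL=24/5, sR=120/61; mL=-1032/305, mR=-1164/305; mL+mR=-36/5 → advance -1; mR−mL=-132/305 → turn -1·90°
n=2: pose=(-7,10,W); sL=30/13, sR=3; mL=-69/26, mR=-21/26; mL+mR=-45/13 → advance -1; mR−mL=24/13 → turn +1·90°
n=3: pose=(-6,10,S); sL=120/17, sR=120/41; mL=-3480/697, mR=-3900/697; mL+mR=-180/17 → advance -1; mR−mL=-420/697 → turn -1·90°
n=4: pose=(-6,11,W); sL=60/17, sR=60/17; mL=-60/17, mR=-30/17; mL+mR=-90/17 → advance -1; mR−mL=30/17 → turn +1·90°
n=5: pose=(-5,11,S); sL=120/13, sR=24/5; mL=-456/65, mR=-444/65; mL+mR=-180/13 → advance -1; mR−mL=12/65 → turn +1·90°
n=6: pose=(-5,12,E); sL=6, sR=15; mL=-21/2, mR=3/2; mL+mR=-9 → advance -1; mR−mL=12 → turn +1·90°
n=7: pose=(-6,12,N); sL=120/41, sR=120/17; mL=-3480/697, mR=420/697; mL+mR=-180/41 → advance -1; mR−mL=3900/697 → turn +1·90°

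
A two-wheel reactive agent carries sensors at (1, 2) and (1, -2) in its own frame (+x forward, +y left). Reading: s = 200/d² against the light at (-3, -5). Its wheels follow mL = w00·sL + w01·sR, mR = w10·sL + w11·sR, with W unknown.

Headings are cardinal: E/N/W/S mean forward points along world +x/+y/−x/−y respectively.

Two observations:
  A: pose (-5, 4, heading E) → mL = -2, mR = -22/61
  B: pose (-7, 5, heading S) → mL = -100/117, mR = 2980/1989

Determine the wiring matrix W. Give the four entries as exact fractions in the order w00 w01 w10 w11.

0 -1/2 1 -1/2

obs A: pose=(-5,4,E) → sL=100/61, sR=4, mL=-2, mR=-22/61
obs B: pose=(-7,5,S) → sL=40/17, sR=200/117, mL=-100/117, mR=2980/1989
sensor matrix S = [[100/61, 4], [40/17, 200/117]]; det S = -801920/121329
solve [mL_A; mL_B] = S·[w00; w01] and [mR_A; mR_B] = S·[w10; w11]:
  w00 = 0, w01 = -1/2, w10 = 1, w11 = -1/2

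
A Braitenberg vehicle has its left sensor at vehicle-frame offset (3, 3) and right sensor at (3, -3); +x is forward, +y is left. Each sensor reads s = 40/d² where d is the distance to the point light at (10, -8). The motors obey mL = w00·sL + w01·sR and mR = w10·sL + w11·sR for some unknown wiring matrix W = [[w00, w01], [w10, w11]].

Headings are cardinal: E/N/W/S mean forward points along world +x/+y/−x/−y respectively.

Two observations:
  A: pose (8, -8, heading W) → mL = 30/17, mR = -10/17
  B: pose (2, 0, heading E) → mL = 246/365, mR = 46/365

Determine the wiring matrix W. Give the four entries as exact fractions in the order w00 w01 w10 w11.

1 1/2 -1 1/2

obs A: pose=(8,-8,W) → sL=20/17, sR=20/17, mL=30/17, mR=-10/17
obs B: pose=(2,0,E) → sL=20/73, sR=4/5, mL=246/365, mR=46/365
sensor matrix S = [[20/17, 20/17], [20/73, 4/5]]; det S = 768/1241
solve [mL_A; mL_B] = S·[w00; w01] and [mR_A; mR_B] = S·[w10; w11]:
  w00 = 1, w01 = 1/2, w10 = -1, w11 = 1/2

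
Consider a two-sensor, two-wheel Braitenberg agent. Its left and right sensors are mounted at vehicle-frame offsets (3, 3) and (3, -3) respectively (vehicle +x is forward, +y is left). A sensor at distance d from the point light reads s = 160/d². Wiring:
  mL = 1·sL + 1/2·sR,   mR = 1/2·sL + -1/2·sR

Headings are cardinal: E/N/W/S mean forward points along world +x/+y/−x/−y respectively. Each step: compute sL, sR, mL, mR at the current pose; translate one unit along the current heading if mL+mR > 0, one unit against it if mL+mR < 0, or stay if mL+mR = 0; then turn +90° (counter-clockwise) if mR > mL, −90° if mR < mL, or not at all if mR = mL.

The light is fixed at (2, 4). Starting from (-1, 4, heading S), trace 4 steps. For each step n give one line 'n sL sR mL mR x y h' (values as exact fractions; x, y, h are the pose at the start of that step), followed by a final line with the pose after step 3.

0 160/9 32/9 176/9 64/9 -1 4 S
1 40/13 4 66/13 -6/13 -1 3 W
2 160/53 32 1008/53 -768/53 -2 3 N
3 16 16 24 0 -2 4 E
final -1 4 S

n=0: pose=(-1,4,S); sL=160/9, sR=32/9; mL=176/9, mR=64/9; mL+mR=80/3 → advance +1; mR−mL=-112/9 → turn -1·90°
n=1: pose=(-1,3,W); sL=40/13, sR=4; mL=66/13, mR=-6/13; mL+mR=60/13 → advance +1; mR−mL=-72/13 → turn -1·90°
n=2: pose=(-2,3,N); sL=160/53, sR=32; mL=1008/53, mR=-768/53; mL+mR=240/53 → advance +1; mR−mL=-1776/53 → turn -1·90°
n=3: pose=(-2,4,E); sL=16, sR=16; mL=24, mR=0; mL+mR=24 → advance +1; mR−mL=-24 → turn -1·90°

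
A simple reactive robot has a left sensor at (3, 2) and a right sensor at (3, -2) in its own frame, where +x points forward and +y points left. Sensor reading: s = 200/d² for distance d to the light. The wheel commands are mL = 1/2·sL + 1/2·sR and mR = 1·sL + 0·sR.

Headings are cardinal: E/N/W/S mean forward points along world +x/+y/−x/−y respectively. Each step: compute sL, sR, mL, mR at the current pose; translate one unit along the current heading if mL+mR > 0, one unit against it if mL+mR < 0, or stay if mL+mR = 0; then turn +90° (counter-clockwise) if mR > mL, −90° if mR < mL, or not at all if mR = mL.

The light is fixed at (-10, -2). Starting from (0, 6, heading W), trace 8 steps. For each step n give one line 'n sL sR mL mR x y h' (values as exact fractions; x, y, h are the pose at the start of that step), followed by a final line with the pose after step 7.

n=0: pose=(0,6,W); sL=40/17, sR=200/149; mL=4680/2533, mR=40/17; mL+mR=10640/2533 → advance +1; mR−mL=1280/2533 → turn +1·90°
n=1: pose=(-1,6,S); sL=100/73, sR=100/37; mL=5500/2701, mR=100/73; mL+mR=9200/2701 → advance +1; mR−mL=-1800/2701 → turn -1·90°
n=2: pose=(-1,5,W); sL=200/61, sR=200/117; mL=17800/7137, mR=200/61; mL+mR=41200/7137 → advance +1; mR−mL=5600/7137 → turn +1·90°
n=3: pose=(-2,5,S); sL=50/29, sR=50/13; mL=1050/377, mR=50/29; mL+mR=1700/377 → advance +1; mR−mL=-400/377 → turn -1·90°
n=4: pose=(-2,4,W); sL=200/41, sR=200/89; mL=13000/3649, mR=200/41; mL+mR=30800/3649 → advance +1; mR−mL=4800/3649 → turn +1·90°
n=5: pose=(-3,4,S); sL=20/9, sR=100/17; mL=620/153, mR=20/9; mL+mR=320/51 → advance +1; mR−mL=-280/153 → turn -1·90°
n=6: pose=(-3,3,W); sL=8, sR=40/13; mL=72/13, mR=8; mL+mR=176/13 → advance +1; mR−mL=32/13 → turn +1·90°
n=7: pose=(-4,3,S); sL=50/17, sR=10; mL=110/17, mR=50/17; mL+mR=160/17 → advance +1; mR−mL=-60/17 → turn -1·90°

0 40/17 200/149 4680/2533 40/17 0 6 W
1 100/73 100/37 5500/2701 100/73 -1 6 S
2 200/61 200/117 17800/7137 200/61 -1 5 W
3 50/29 50/13 1050/377 50/29 -2 5 S
4 200/41 200/89 13000/3649 200/41 -2 4 W
5 20/9 100/17 620/153 20/9 -3 4 S
6 8 40/13 72/13 8 -3 3 W
7 50/17 10 110/17 50/17 -4 3 S
final -4 2 W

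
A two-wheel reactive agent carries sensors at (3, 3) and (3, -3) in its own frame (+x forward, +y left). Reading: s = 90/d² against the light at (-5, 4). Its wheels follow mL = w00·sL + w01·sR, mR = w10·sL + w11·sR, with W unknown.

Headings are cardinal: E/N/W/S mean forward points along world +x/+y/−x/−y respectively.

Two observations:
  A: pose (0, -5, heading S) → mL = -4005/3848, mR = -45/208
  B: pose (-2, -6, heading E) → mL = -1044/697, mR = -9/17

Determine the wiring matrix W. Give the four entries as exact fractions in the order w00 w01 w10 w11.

obs A: pose=(0,-5,S) → sL=45/104, sR=45/74, mL=-4005/3848, mR=-45/208
obs B: pose=(-2,-6,E) → sL=18/17, sR=18/41, mL=-1044/697, mR=-9/17
sensor matrix S = [[45/104, 45/74], [18/17, 18/41]]; det S = -608715/1341028
solve [mL_A; mL_B] = S·[w00; w01] and [mR_A; mR_B] = S·[w10; w11]:
  w00 = -1, w01 = -1, w10 = -1/2, w11 = 0

-1 -1 -1/2 0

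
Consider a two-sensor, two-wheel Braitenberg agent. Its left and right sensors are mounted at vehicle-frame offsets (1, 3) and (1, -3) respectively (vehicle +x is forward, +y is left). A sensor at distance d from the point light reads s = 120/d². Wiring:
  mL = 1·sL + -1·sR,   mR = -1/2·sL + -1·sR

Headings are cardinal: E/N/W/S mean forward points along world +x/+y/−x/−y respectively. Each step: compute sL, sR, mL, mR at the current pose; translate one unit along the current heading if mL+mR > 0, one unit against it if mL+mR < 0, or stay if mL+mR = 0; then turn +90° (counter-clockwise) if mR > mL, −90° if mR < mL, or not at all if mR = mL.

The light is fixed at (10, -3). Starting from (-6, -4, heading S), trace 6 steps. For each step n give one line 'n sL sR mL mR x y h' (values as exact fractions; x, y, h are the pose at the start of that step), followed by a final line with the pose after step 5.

0 120/173 24/73 4608/12629 -8532/12629 -6 -4 S
1 60/149 60/149 0 -90/149 -6 -3 W
2 24/65 24/29 -864/1885 -1908/1885 -5 -3 N
3 3/5 30/53 9/265 -459/530 -5 -4 E
4 120/173 24/73 4608/12629 -8532/12629 -6 -4 S
5 60/149 60/149 0 -90/149 -6 -3 W
final -5 -3 N

n=0: pose=(-6,-4,S); sL=120/173, sR=24/73; mL=4608/12629, mR=-8532/12629; mL+mR=-3924/12629 → advance -1; mR−mL=-180/173 → turn -1·90°
n=1: pose=(-6,-3,W); sL=60/149, sR=60/149; mL=0, mR=-90/149; mL+mR=-90/149 → advance -1; mR−mL=-90/149 → turn -1·90°
n=2: pose=(-5,-3,N); sL=24/65, sR=24/29; mL=-864/1885, mR=-1908/1885; mL+mR=-2772/1885 → advance -1; mR−mL=-36/65 → turn -1·90°
n=3: pose=(-5,-4,E); sL=3/5, sR=30/53; mL=9/265, mR=-459/530; mL+mR=-441/530 → advance -1; mR−mL=-9/10 → turn -1·90°
n=4: pose=(-6,-4,S); sL=120/173, sR=24/73; mL=4608/12629, mR=-8532/12629; mL+mR=-3924/12629 → advance -1; mR−mL=-180/173 → turn -1·90°
n=5: pose=(-6,-3,W); sL=60/149, sR=60/149; mL=0, mR=-90/149; mL+mR=-90/149 → advance -1; mR−mL=-90/149 → turn -1·90°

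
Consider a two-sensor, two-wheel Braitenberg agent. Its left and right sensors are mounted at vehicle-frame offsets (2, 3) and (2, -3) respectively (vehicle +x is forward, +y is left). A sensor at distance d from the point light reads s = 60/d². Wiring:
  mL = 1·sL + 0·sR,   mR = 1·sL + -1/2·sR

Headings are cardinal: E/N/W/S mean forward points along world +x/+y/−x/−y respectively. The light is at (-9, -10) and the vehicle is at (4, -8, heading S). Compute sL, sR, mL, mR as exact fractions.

15/64 3/5 15/64 -21/320

left sensor world pos  = (7, -10); dL² = 256
right sensor world pos = (1, -10); dR² = 100
sL = 60/256 = 15/64
sR = 60/100 = 3/5
mL = 1·sL + 0·sR = 15/64
mR = 1·sL + -1/2·sR = -21/320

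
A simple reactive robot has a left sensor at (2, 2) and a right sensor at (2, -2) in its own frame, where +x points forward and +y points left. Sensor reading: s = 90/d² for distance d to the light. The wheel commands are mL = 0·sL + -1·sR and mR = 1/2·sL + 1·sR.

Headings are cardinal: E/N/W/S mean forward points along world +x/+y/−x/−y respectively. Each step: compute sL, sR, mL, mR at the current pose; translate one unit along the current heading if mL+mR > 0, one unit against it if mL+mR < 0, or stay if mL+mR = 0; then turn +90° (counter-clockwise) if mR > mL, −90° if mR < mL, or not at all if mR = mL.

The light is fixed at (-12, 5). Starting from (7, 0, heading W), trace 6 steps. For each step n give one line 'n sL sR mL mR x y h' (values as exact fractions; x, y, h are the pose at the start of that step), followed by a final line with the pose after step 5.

n=0: pose=(7,0,W); sL=45/169, sR=45/149; mL=-45/149, mR=21915/50362; mL+mR=45/338 → advance +1; mR−mL=37125/50362 → turn +1·90°
n=1: pose=(6,0,S); sL=90/449, sR=18/61; mL=-18/61, mR=10827/27389; mL+mR=45/449 → advance +1; mR−mL=18909/27389 → turn +1·90°
n=2: pose=(6,-1,E); sL=45/208, sR=45/232; mL=-45/232, mR=3645/12064; mL+mR=45/416 → advance +1; mR−mL=5985/12064 → turn +1·90°
n=3: pose=(7,-1,N); sL=18/61, sR=90/457; mL=-90/457, mR=9603/27877; mL+mR=9/61 → advance +1; mR−mL=15093/27877 → turn +1·90°
n=4: pose=(7,0,W); sL=45/169, sR=45/149; mL=-45/149, mR=21915/50362; mL+mR=45/338 → advance +1; mR−mL=37125/50362 → turn +1·90°
n=5: pose=(6,0,S); sL=90/449, sR=18/61; mL=-18/61, mR=10827/27389; mL+mR=45/449 → advance +1; mR−mL=18909/27389 → turn +1·90°

0 45/169 45/149 -45/149 21915/50362 7 0 W
1 90/449 18/61 -18/61 10827/27389 6 0 S
2 45/208 45/232 -45/232 3645/12064 6 -1 E
3 18/61 90/457 -90/457 9603/27877 7 -1 N
4 45/169 45/149 -45/149 21915/50362 7 0 W
5 90/449 18/61 -18/61 10827/27389 6 0 S
final 6 -1 E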